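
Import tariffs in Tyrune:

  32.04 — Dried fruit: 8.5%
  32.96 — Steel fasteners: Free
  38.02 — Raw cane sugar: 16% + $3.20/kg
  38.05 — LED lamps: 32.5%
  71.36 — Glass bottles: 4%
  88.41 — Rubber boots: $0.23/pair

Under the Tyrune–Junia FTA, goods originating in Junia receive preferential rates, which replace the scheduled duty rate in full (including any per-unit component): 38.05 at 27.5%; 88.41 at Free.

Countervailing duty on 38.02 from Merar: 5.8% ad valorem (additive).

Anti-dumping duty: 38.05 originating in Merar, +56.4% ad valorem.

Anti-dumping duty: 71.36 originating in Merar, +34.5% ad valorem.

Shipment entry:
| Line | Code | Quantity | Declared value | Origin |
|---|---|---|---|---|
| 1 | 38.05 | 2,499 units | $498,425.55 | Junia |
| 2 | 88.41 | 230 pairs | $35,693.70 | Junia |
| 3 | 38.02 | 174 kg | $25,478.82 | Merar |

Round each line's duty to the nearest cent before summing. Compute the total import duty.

Line 1 (38.05, Junia, 2,499 units, $498,425.55):
Base rate for 38.05 is 32.5%.
Origin Junia qualifies under the Tyrune–Junia agreement and 38.05 is covered: preferential rate 27.5% applies instead.
The additional-duty order on 38.05 targets Merar, not Junia; it does not apply.
Duty = $498,425.55 × 27.5% = $137,067.03.
Line 2 (88.41, Junia, 230 pairs, $35,693.70):
Base rate for 88.41 is $0.23/pair.
Origin Junia qualifies under the Tyrune–Junia agreement and 88.41 is covered: preferential rate Free applies instead.
Duty = $35,693.70 × 0% = $0.00.
Line 3 (38.02, Merar, 174 kg, $25,478.82):
Base rate for 38.02 is 16% + $3.20/kg.
Additional duty on 38.02 from Merar: +5.8%. Applied ad valorem rate: 16% + 5.8% = 21.8%.
Duty = $25,478.82 × 21.8% + 174 × $3.20 = $6,111.18.
Total = $137,067.03 + $0.00 + $6,111.18 = $143,178.21.

$143,178.21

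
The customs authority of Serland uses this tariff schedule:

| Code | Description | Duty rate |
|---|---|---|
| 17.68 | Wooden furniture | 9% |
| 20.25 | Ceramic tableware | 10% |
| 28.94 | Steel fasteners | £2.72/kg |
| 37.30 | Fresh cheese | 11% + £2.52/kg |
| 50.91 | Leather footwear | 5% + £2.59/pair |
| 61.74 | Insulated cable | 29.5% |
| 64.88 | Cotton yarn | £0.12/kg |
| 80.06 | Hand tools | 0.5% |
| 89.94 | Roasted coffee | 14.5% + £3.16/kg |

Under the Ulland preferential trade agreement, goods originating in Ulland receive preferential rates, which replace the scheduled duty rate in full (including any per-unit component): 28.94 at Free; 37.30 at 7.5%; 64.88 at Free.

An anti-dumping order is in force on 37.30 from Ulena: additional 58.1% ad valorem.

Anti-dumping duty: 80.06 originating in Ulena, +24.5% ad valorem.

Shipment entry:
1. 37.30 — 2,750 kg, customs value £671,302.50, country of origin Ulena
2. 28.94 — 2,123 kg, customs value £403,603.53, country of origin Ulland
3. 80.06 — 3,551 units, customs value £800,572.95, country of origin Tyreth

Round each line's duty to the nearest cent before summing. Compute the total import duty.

£474,802.89

Line 1 (37.30, Ulena, 2,750 kg, £671,302.50):
Base rate for 37.30 is 11% + £2.52/kg.
37.30 has an FTA preferential rate, but origin Ulena is not Ulland; base rate stands.
Additional duty on 37.30 from Ulena: +58.1%. Applied ad valorem rate: 11% + 58.1% = 69.1%.
Duty = £671,302.50 × 69.1% + 2,750 × £2.52 = £470,800.03.
Line 2 (28.94, Ulland, 2,123 kg, £403,603.53):
Base rate for 28.94 is £2.72/kg.
Origin Ulland qualifies under the Serland–Ulland agreement and 28.94 is covered: preferential rate Free applies instead.
Duty = £403,603.53 × 0% = £0.00.
Line 3 (80.06, Tyreth, 3,551 units, £800,572.95):
Base rate for 80.06 is 0.5%.
The additional-duty order on 80.06 targets Ulena, not Tyreth; it does not apply.
Duty = £800,572.95 × 0.5% = £4,002.86.
Total = £470,800.03 + £0.00 + £4,002.86 = £474,802.89.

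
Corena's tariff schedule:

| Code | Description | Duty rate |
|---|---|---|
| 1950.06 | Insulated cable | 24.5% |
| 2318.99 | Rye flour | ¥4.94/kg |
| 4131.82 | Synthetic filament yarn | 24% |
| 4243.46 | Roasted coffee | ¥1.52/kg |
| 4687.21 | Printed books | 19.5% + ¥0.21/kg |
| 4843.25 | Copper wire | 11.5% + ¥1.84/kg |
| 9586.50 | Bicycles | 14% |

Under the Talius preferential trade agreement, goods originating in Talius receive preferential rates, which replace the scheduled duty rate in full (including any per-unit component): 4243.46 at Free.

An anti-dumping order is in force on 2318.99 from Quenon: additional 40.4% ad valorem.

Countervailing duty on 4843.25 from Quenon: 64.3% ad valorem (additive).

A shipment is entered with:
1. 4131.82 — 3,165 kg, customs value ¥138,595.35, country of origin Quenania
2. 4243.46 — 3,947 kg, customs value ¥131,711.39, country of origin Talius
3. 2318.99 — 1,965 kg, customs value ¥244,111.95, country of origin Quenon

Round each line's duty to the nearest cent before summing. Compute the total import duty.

Line 1 (4131.82, Quenania, 3,165 kg, ¥138,595.35):
Base rate for 4131.82 is 24%.
Duty = ¥138,595.35 × 24% = ¥33,262.88.
Line 2 (4243.46, Talius, 3,947 kg, ¥131,711.39):
Base rate for 4243.46 is ¥1.52/kg.
Origin Talius qualifies under the Corena–Talius agreement and 4243.46 is covered: preferential rate Free applies instead.
Duty = ¥131,711.39 × 0% = ¥0.00.
Line 3 (2318.99, Quenon, 1,965 kg, ¥244,111.95):
Base rate for 2318.99 is ¥4.94/kg.
Additional duty on 2318.99 from Quenon: +40.4% ad valorem. Applied ad valorem rate = 40.4%.
Duty = ¥244,111.95 × 40.4% + 1,965 × ¥4.94 = ¥108,328.33.
Total = ¥33,262.88 + ¥0.00 + ¥108,328.33 = ¥141,591.21.

¥141,591.21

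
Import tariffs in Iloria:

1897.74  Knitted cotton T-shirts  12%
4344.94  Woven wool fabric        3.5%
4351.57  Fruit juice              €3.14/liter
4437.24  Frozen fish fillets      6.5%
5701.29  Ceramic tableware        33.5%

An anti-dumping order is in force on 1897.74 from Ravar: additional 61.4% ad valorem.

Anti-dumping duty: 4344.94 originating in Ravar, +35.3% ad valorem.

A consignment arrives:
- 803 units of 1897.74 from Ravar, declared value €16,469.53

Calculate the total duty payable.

Line 1 (1897.74, Ravar, 803 units, €16,469.53):
Base rate for 1897.74 is 12%.
Additional duty on 1897.74 from Ravar: +61.4%. Applied ad valorem rate: 12% + 61.4% = 73.4%.
Duty = €16,469.53 × 73.4% = €12,088.64.

€12,088.64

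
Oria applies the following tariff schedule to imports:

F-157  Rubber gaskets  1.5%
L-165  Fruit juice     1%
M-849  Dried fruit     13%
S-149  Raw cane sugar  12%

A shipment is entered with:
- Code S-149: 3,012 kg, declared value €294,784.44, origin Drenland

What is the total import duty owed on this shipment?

€35,374.13

Line 1 (S-149, Drenland, 3,012 kg, €294,784.44):
Base rate for S-149 is 12%.
Duty = €294,784.44 × 12% = €35,374.13.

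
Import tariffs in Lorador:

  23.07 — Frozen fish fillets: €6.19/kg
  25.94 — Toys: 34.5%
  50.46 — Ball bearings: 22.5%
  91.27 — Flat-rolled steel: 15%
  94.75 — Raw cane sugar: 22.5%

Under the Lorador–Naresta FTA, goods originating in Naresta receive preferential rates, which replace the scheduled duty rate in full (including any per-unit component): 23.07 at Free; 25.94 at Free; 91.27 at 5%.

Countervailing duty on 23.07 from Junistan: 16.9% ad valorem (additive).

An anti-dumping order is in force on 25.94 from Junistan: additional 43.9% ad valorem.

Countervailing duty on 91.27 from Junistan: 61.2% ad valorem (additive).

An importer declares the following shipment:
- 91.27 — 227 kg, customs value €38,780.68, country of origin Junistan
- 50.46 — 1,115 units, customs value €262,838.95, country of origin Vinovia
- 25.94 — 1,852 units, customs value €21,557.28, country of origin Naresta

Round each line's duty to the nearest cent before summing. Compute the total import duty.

Line 1 (91.27, Junistan, 227 kg, €38,780.68):
Base rate for 91.27 is 15%.
91.27 has an FTA preferential rate, but origin Junistan is not Naresta; base rate stands.
Additional duty on 91.27 from Junistan: +61.2%. Applied ad valorem rate: 15% + 61.2% = 76.2%.
Duty = €38,780.68 × 76.2% = €29,550.88.
Line 2 (50.46, Vinovia, 1,115 units, €262,838.95):
Base rate for 50.46 is 22.5%.
Duty = €262,838.95 × 22.5% = €59,138.76.
Line 3 (25.94, Naresta, 1,852 units, €21,557.28):
Base rate for 25.94 is 34.5%.
Origin Naresta qualifies under the Lorador–Naresta agreement and 25.94 is covered: preferential rate Free applies instead.
The additional-duty order on 25.94 targets Junistan, not Naresta; it does not apply.
Duty = €21,557.28 × 0% = €0.00.
Total = €29,550.88 + €59,138.76 + €0.00 = €88,689.64.

€88,689.64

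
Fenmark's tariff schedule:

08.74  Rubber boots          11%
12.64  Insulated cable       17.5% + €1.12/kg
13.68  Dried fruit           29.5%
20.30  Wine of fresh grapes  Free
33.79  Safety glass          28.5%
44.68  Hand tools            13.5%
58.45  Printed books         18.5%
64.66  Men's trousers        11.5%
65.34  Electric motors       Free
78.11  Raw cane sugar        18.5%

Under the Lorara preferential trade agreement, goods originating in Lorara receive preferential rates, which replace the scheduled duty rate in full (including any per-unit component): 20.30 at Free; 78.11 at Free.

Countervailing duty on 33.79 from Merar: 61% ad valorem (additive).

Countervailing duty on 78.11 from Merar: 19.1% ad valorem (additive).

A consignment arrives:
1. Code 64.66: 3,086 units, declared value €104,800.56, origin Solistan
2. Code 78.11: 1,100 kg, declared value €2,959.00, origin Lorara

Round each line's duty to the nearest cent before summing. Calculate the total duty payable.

Line 1 (64.66, Solistan, 3,086 units, €104,800.56):
Base rate for 64.66 is 11.5%.
Duty = €104,800.56 × 11.5% = €12,052.06.
Line 2 (78.11, Lorara, 1,100 kg, €2,959.00):
Base rate for 78.11 is 18.5%.
Origin Lorara qualifies under the Fenmark–Lorara agreement and 78.11 is covered: preferential rate Free applies instead.
The additional-duty order on 78.11 targets Merar, not Lorara; it does not apply.
Duty = €2,959.00 × 0% = €0.00.
Total = €12,052.06 + €0.00 = €12,052.06.

€12,052.06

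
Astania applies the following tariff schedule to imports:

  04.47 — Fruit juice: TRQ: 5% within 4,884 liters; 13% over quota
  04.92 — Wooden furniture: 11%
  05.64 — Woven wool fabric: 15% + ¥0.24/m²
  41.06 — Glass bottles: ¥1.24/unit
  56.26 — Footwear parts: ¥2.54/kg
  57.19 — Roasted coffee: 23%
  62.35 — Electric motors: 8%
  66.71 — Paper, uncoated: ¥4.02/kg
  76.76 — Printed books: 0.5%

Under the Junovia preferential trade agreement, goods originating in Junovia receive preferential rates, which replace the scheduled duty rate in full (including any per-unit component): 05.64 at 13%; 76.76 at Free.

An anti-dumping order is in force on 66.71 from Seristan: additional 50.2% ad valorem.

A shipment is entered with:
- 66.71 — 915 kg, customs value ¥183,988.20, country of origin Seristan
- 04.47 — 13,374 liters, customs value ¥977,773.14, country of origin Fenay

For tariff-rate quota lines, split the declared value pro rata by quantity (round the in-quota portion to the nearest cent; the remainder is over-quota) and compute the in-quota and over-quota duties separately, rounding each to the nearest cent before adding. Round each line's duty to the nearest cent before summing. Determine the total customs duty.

Line 1 (66.71, Seristan, 915 kg, ¥183,988.20):
Base rate for 66.71 is ¥4.02/kg.
Additional duty on 66.71 from Seristan: +50.2% ad valorem. Applied ad valorem rate = 50.2%.
Duty = ¥183,988.20 × 50.2% + 915 × ¥4.02 = ¥96,040.38.
Line 2 (04.47, Fenay, 13,374 liters, ¥977,773.14):
Code 04.47 is under a tariff-rate quota (threshold 4,884 liters). In-quota: 4,884 liters at 5%; over-quota: 8,490 liters at 13%.
Pro-rata value split: in-quota = ¥977,773.14 × 4,884/13,374 = ¥357,069.24; over-quota = ¥977,773.14 − ¥357,069.24 = ¥620,703.90.
In-quota duty = ¥357,069.24 × 5% = ¥17,853.46. Over-quota duty = ¥620,703.90 × 13% = ¥80,691.51.
Line duty = ¥17,853.46 + ¥80,691.51 = ¥98,544.97.
Total = ¥96,040.38 + ¥98,544.97 = ¥194,585.35.

¥194,585.35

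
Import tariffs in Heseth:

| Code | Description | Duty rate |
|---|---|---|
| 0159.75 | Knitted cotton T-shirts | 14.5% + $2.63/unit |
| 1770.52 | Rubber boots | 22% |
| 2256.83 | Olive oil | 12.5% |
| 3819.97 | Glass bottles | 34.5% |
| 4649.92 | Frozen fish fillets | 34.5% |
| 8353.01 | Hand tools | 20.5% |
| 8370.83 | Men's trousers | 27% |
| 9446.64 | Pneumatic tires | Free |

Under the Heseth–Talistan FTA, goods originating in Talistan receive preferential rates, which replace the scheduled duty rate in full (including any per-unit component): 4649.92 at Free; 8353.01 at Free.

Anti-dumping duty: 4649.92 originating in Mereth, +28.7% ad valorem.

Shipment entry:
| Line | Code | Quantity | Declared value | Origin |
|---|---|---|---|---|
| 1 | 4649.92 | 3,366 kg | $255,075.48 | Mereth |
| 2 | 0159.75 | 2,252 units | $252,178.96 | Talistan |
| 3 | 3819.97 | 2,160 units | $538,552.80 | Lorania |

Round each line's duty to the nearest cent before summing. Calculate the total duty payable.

$389,497.13

Line 1 (4649.92, Mereth, 3,366 kg, $255,075.48):
Base rate for 4649.92 is 34.5%.
4649.92 has an FTA preferential rate, but origin Mereth is not Talistan; base rate stands.
Additional duty on 4649.92 from Mereth: +28.7%. Applied ad valorem rate: 34.5% + 28.7% = 63.2%.
Duty = $255,075.48 × 63.2% = $161,207.70.
Line 2 (0159.75, Talistan, 2,252 units, $252,178.96):
Base rate for 0159.75 is 14.5% + $2.63/unit.
Origin Talistan is the FTA partner but 0159.75 is not on the preference list; base rate stands.
Duty = $252,178.96 × 14.5% + 2,252 × $2.63 = $42,488.71.
Line 3 (3819.97, Lorania, 2,160 units, $538,552.80):
Base rate for 3819.97 is 34.5%.
Duty = $538,552.80 × 34.5% = $185,800.72.
Total = $161,207.70 + $42,488.71 + $185,800.72 = $389,497.13.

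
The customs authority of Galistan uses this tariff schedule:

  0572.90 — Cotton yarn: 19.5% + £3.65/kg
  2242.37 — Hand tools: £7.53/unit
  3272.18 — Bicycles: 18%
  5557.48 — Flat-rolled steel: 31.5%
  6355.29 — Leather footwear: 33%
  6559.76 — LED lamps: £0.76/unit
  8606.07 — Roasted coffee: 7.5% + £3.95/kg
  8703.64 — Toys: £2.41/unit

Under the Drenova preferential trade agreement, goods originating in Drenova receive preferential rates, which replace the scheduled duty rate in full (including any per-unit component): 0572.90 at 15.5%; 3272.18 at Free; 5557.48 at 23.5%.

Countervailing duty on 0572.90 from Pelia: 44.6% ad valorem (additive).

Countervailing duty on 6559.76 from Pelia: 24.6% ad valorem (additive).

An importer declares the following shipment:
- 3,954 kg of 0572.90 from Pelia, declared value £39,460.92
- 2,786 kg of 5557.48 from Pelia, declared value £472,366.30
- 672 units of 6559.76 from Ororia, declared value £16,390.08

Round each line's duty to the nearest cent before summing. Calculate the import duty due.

Line 1 (0572.90, Pelia, 3,954 kg, £39,460.92):
Base rate for 0572.90 is 19.5% + £3.65/kg.
0572.90 has an FTA preferential rate, but origin Pelia is not Drenova; base rate stands.
Additional duty on 0572.90 from Pelia: +44.6%. Applied ad valorem rate: 19.5% + 44.6% = 64.1%.
Duty = £39,460.92 × 64.1% + 3,954 × £3.65 = £39,726.55.
Line 2 (5557.48, Pelia, 2,786 kg, £472,366.30):
Base rate for 5557.48 is 31.5%.
5557.48 has an FTA preferential rate, but origin Pelia is not Drenova; base rate stands.
Duty = £472,366.30 × 31.5% = £148,795.38.
Line 3 (6559.76, Ororia, 672 units, £16,390.08):
Base rate for 6559.76 is £0.76/unit.
The additional-duty order on 6559.76 targets Pelia, not Ororia; it does not apply.
Duty = 672 × £0.76 = £510.72.
Total = £39,726.55 + £148,795.38 + £510.72 = £189,032.65.

£189,032.65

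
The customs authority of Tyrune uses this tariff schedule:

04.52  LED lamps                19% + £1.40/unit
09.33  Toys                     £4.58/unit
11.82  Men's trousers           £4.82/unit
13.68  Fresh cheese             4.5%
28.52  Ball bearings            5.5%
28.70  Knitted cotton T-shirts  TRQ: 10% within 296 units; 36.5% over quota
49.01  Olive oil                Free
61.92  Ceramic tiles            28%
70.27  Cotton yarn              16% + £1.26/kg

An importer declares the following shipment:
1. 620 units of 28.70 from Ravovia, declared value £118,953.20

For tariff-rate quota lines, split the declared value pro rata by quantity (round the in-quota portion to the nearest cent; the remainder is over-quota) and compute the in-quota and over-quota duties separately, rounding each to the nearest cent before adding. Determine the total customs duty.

Line 1 (28.70, Ravovia, 620 units, £118,953.20):
Code 28.70 is under a tariff-rate quota (threshold 296 units). In-quota: 296 units at 10%; over-quota: 324 units at 36.5%.
Pro-rata value split: in-quota = £118,953.20 × 296/620 = £56,790.56; over-quota = £118,953.20 − £56,790.56 = £62,162.64.
In-quota duty = £56,790.56 × 10% = £5,679.06. Over-quota duty = £62,162.64 × 36.5% = £22,689.36.
Line duty = £5,679.06 + £22,689.36 = £28,368.42.

£28,368.42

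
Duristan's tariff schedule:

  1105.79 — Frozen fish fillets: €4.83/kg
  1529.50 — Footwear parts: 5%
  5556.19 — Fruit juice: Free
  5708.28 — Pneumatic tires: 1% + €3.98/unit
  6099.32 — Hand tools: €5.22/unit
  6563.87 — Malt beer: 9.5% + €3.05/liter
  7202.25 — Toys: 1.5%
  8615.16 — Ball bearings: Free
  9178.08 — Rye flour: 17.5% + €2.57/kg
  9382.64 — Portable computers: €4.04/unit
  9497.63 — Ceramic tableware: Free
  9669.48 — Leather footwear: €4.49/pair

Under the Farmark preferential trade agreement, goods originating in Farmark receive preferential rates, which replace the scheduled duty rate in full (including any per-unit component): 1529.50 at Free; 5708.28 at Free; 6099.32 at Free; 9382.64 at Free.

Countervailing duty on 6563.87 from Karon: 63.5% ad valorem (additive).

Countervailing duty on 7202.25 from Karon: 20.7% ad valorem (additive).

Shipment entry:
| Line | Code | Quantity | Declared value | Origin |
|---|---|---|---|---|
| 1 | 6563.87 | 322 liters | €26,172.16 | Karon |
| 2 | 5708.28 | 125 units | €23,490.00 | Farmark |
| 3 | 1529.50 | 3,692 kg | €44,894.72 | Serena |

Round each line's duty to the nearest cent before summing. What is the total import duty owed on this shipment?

Line 1 (6563.87, Karon, 322 liters, €26,172.16):
Base rate for 6563.87 is 9.5% + €3.05/liter.
Additional duty on 6563.87 from Karon: +63.5%. Applied ad valorem rate: 9.5% + 63.5% = 73%.
Duty = €26,172.16 × 73% + 322 × €3.05 = €20,087.78.
Line 2 (5708.28, Farmark, 125 units, €23,490.00):
Base rate for 5708.28 is 1% + €3.98/unit.
Origin Farmark qualifies under the Duristan–Farmark agreement and 5708.28 is covered: preferential rate Free applies instead.
Duty = €23,490.00 × 0% = €0.00.
Line 3 (1529.50, Serena, 3,692 kg, €44,894.72):
Base rate for 1529.50 is 5%.
1529.50 has an FTA preferential rate, but origin Serena is not Farmark; base rate stands.
Duty = €44,894.72 × 5% = €2,244.74.
Total = €20,087.78 + €0.00 + €2,244.74 = €22,332.52.

€22,332.52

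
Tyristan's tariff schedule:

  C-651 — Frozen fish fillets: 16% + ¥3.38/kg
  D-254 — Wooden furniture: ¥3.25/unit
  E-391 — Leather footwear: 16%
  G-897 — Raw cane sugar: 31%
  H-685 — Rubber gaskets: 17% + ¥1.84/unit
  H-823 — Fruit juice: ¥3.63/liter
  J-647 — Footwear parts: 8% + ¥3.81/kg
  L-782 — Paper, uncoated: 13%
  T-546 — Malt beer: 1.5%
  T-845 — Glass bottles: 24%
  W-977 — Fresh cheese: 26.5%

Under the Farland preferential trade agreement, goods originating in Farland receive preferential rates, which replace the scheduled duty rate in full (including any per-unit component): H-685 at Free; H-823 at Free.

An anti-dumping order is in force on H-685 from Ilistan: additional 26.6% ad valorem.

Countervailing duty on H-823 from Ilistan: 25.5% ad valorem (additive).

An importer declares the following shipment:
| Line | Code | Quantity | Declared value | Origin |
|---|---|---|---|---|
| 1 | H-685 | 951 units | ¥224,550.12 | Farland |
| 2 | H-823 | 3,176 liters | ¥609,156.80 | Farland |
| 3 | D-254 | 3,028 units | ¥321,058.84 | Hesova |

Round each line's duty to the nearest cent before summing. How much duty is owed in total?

Line 1 (H-685, Farland, 951 units, ¥224,550.12):
Base rate for H-685 is 17% + ¥1.84/unit.
Origin Farland qualifies under the Tyristan–Farland agreement and H-685 is covered: preferential rate Free applies instead.
The additional-duty order on H-685 targets Ilistan, not Farland; it does not apply.
Duty = ¥224,550.12 × 0% = ¥0.00.
Line 2 (H-823, Farland, 3,176 liters, ¥609,156.80):
Base rate for H-823 is ¥3.63/liter.
Origin Farland qualifies under the Tyristan–Farland agreement and H-823 is covered: preferential rate Free applies instead.
The additional-duty order on H-823 targets Ilistan, not Farland; it does not apply.
Duty = ¥609,156.80 × 0% = ¥0.00.
Line 3 (D-254, Hesova, 3,028 units, ¥321,058.84):
Base rate for D-254 is ¥3.25/unit.
Duty = 3,028 × ¥3.25 = ¥9,841.00.
Total = ¥0.00 + ¥0.00 + ¥9,841.00 = ¥9,841.00.

¥9,841.00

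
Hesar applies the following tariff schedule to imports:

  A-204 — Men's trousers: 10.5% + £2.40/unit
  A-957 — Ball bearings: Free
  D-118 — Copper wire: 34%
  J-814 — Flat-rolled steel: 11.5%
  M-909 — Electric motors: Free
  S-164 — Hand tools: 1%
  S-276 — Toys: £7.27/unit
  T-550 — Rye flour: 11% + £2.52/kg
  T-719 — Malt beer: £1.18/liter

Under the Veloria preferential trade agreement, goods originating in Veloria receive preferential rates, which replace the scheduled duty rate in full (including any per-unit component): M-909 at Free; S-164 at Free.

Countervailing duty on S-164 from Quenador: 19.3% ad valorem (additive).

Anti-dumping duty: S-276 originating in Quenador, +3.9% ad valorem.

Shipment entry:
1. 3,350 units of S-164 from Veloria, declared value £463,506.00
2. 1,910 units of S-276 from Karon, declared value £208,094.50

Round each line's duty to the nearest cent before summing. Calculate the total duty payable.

£13,885.70

Line 1 (S-164, Veloria, 3,350 units, £463,506.00):
Base rate for S-164 is 1%.
Origin Veloria qualifies under the Hesar–Veloria agreement and S-164 is covered: preferential rate Free applies instead.
The additional-duty order on S-164 targets Quenador, not Veloria; it does not apply.
Duty = £463,506.00 × 0% = £0.00.
Line 2 (S-276, Karon, 1,910 units, £208,094.50):
Base rate for S-276 is £7.27/unit.
The additional-duty order on S-276 targets Quenador, not Karon; it does not apply.
Duty = 1,910 × £7.27 = £13,885.70.
Total = £0.00 + £13,885.70 = £13,885.70.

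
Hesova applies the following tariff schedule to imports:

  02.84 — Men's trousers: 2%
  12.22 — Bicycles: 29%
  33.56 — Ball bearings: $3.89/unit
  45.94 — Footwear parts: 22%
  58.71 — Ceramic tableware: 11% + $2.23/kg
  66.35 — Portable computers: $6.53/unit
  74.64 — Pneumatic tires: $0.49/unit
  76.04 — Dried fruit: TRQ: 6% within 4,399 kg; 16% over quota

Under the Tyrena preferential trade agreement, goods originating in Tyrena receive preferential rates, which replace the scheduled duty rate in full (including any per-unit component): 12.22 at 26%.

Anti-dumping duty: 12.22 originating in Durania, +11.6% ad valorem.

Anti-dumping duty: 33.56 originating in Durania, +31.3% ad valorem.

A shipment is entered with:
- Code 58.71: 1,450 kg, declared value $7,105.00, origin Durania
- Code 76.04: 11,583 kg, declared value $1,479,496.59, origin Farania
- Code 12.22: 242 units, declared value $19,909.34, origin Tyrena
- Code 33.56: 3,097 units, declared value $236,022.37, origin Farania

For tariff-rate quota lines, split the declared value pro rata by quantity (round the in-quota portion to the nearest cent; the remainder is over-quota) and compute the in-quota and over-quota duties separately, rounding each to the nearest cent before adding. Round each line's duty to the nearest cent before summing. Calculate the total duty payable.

Line 1 (58.71, Durania, 1,450 kg, $7,105.00):
Base rate for 58.71 is 11% + $2.23/kg.
Duty = $7,105.00 × 11% + 1,450 × $2.23 = $4,015.05.
Line 2 (76.04, Farania, 11,583 kg, $1,479,496.59):
Code 76.04 is under a tariff-rate quota (threshold 4,399 kg). In-quota: 4,399 kg at 6%; over-quota: 7,184 kg at 16%.
Pro-rata value split: in-quota = $1,479,496.59 × 4,399/11,583 = $561,884.27; over-quota = $1,479,496.59 − $561,884.27 = $917,612.32.
In-quota duty = $561,884.27 × 6% = $33,713.06. Over-quota duty = $917,612.32 × 16% = $146,817.97.
Line duty = $33,713.06 + $146,817.97 = $180,531.03.
Line 3 (12.22, Tyrena, 242 units, $19,909.34):
Base rate for 12.22 is 29%.
Origin Tyrena qualifies under the Hesova–Tyrena agreement and 12.22 is covered: preferential rate 26% applies instead.
The additional-duty order on 12.22 targets Durania, not Tyrena; it does not apply.
Duty = $19,909.34 × 26% = $5,176.43.
Line 4 (33.56, Farania, 3,097 units, $236,022.37):
Base rate for 33.56 is $3.89/unit.
The additional-duty order on 33.56 targets Durania, not Farania; it does not apply.
Duty = 3,097 × $3.89 = $12,047.33.
Total = $4,015.05 + $180,531.03 + $5,176.43 + $12,047.33 = $201,769.84.

$201,769.84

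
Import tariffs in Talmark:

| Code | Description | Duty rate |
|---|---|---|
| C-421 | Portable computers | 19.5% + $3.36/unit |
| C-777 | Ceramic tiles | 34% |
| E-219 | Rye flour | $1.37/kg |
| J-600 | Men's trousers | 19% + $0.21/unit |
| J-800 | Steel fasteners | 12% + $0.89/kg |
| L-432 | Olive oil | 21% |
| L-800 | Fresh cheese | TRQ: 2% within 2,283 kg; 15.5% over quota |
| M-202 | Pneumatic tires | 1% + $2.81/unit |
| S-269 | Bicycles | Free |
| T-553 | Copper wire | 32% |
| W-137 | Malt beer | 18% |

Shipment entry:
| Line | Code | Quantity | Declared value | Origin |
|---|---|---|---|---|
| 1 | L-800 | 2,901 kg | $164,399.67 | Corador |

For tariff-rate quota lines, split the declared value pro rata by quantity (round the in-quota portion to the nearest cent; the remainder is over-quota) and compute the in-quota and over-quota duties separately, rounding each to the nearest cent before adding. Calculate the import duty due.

Line 1 (L-800, Corador, 2,901 kg, $164,399.67):
Code L-800 is under a tariff-rate quota (threshold 2,283 kg). In-quota: 2,283 kg at 2%; over-quota: 618 kg at 15.5%.
Pro-rata value split: in-quota = $164,399.67 × 2,283/2,901 = $129,377.61; over-quota = $164,399.67 − $129,377.61 = $35,022.06.
In-quota duty = $129,377.61 × 2% = $2,587.55. Over-quota duty = $35,022.06 × 15.5% = $5,428.42.
Line duty = $2,587.55 + $5,428.42 = $8,015.97.

$8,015.97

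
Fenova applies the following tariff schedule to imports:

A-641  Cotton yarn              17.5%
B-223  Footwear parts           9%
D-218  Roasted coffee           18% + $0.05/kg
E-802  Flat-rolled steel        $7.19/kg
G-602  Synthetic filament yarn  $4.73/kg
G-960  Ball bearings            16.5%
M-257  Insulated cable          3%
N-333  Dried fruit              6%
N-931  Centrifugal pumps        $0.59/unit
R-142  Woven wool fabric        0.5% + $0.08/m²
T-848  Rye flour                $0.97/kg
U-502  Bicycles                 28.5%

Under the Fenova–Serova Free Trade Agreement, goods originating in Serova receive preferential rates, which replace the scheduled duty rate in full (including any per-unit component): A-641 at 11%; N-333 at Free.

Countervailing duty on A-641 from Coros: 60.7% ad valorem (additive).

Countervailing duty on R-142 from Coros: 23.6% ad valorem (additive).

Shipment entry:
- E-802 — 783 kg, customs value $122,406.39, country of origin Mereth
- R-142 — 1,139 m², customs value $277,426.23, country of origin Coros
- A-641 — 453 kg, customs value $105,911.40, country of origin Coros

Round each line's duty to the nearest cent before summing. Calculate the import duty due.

$155,403.32

Line 1 (E-802, Mereth, 783 kg, $122,406.39):
Base rate for E-802 is $7.19/kg.
Duty = 783 × $7.19 = $5,629.77.
Line 2 (R-142, Coros, 1,139 m², $277,426.23):
Base rate for R-142 is 0.5% + $0.08/m².
Additional duty on R-142 from Coros: +23.6%. Applied ad valorem rate: 0.5% + 23.6% = 24.1%.
Duty = $277,426.23 × 24.1% + 1,139 × $0.08 = $66,950.84.
Line 3 (A-641, Coros, 453 kg, $105,911.40):
Base rate for A-641 is 17.5%.
A-641 has an FTA preferential rate, but origin Coros is not Serova; base rate stands.
Additional duty on A-641 from Coros: +60.7%. Applied ad valorem rate: 17.5% + 60.7% = 78.2%.
Duty = $105,911.40 × 78.2% = $82,822.71.
Total = $5,629.77 + $66,950.84 + $82,822.71 = $155,403.32.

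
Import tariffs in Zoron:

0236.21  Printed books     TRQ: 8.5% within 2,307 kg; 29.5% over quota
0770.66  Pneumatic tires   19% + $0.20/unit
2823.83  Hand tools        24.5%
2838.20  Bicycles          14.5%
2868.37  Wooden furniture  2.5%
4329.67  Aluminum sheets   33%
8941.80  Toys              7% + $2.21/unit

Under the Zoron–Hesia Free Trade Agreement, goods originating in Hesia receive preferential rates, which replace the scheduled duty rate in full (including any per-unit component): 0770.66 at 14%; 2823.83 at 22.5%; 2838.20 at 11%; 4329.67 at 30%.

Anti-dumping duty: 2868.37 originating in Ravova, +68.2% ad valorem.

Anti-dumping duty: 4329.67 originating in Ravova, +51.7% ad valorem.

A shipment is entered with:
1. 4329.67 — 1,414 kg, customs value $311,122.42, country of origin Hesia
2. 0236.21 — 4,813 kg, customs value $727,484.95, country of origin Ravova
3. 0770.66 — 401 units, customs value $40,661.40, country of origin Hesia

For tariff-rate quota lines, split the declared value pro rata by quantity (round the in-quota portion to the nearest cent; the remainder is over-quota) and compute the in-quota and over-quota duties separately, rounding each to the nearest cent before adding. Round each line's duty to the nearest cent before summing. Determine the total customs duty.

Line 1 (4329.67, Hesia, 1,414 kg, $311,122.42):
Base rate for 4329.67 is 33%.
Origin Hesia qualifies under the Zoron–Hesia agreement and 4329.67 is covered: preferential rate 30% applies instead.
The additional-duty order on 4329.67 targets Ravova, not Hesia; it does not apply.
Duty = $311,122.42 × 30% = $93,336.73.
Line 2 (0236.21, Ravova, 4,813 kg, $727,484.95):
Code 0236.21 is under a tariff-rate quota (threshold 2,307 kg). In-quota: 2,307 kg at 8.5%; over-quota: 2,506 kg at 29.5%.
Pro-rata value split: in-quota = $727,484.95 × 2,307/4,813 = $348,703.05; over-quota = $727,484.95 − $348,703.05 = $378,781.90.
In-quota duty = $348,703.05 × 8.5% = $29,639.76. Over-quota duty = $378,781.90 × 29.5% = $111,740.66.
Line duty = $29,639.76 + $111,740.66 = $141,380.42.
Line 3 (0770.66, Hesia, 401 units, $40,661.40):
Base rate for 0770.66 is 19% + $0.20/unit.
Origin Hesia qualifies under the Zoron–Hesia agreement and 0770.66 is covered: preferential rate 14% applies instead.
Duty = $40,661.40 × 14% = $5,692.60.
Total = $93,336.73 + $141,380.42 + $5,692.60 = $240,409.75.

$240,409.75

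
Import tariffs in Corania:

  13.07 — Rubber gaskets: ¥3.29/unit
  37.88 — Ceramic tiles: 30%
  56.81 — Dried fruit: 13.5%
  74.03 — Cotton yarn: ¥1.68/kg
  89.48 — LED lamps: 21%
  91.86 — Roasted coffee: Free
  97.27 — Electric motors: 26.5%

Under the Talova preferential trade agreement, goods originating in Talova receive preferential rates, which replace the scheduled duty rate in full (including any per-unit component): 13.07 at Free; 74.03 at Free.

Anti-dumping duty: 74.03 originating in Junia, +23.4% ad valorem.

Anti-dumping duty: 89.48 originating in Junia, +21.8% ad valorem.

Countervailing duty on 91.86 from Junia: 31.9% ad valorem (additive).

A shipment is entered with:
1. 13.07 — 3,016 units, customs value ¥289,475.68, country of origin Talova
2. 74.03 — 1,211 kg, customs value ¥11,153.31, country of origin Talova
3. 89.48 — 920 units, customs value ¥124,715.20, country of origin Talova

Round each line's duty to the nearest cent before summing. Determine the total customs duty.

Line 1 (13.07, Talova, 3,016 units, ¥289,475.68):
Base rate for 13.07 is ¥3.29/unit.
Origin Talova qualifies under the Corania–Talova agreement and 13.07 is covered: preferential rate Free applies instead.
Duty = ¥289,475.68 × 0% = ¥0.00.
Line 2 (74.03, Talova, 1,211 kg, ¥11,153.31):
Base rate for 74.03 is ¥1.68/kg.
Origin Talova qualifies under the Corania–Talova agreement and 74.03 is covered: preferential rate Free applies instead.
The additional-duty order on 74.03 targets Junia, not Talova; it does not apply.
Duty = ¥11,153.31 × 0% = ¥0.00.
Line 3 (89.48, Talova, 920 units, ¥124,715.20):
Base rate for 89.48 is 21%.
Origin Talova is the FTA partner but 89.48 is not on the preference list; base rate stands.
The additional-duty order on 89.48 targets Junia, not Talova; it does not apply.
Duty = ¥124,715.20 × 21% = ¥26,190.19.
Total = ¥0.00 + ¥0.00 + ¥26,190.19 = ¥26,190.19.

¥26,190.19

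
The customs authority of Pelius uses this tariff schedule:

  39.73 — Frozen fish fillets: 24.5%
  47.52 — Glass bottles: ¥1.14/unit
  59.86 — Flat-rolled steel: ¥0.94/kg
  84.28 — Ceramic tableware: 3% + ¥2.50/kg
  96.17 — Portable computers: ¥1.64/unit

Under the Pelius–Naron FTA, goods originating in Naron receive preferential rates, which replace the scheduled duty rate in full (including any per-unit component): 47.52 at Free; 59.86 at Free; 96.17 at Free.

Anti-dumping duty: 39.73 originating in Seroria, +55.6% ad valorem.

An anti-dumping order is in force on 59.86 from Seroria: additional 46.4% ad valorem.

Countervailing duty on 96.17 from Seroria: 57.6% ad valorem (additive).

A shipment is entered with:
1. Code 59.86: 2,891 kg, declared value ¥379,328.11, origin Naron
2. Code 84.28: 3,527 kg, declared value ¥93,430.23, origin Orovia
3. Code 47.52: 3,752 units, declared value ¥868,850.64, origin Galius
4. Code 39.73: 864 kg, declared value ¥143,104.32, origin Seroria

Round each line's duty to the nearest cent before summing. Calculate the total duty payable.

Line 1 (59.86, Naron, 2,891 kg, ¥379,328.11):
Base rate for 59.86 is ¥0.94/kg.
Origin Naron qualifies under the Pelius–Naron agreement and 59.86 is covered: preferential rate Free applies instead.
The additional-duty order on 59.86 targets Seroria, not Naron; it does not apply.
Duty = ¥379,328.11 × 0% = ¥0.00.
Line 2 (84.28, Orovia, 3,527 kg, ¥93,430.23):
Base rate for 84.28 is 3% + ¥2.50/kg.
Duty = ¥93,430.23 × 3% + 3,527 × ¥2.50 = ¥11,620.41.
Line 3 (47.52, Galius, 3,752 units, ¥868,850.64):
Base rate for 47.52 is ¥1.14/unit.
47.52 has an FTA preferential rate, but origin Galius is not Naron; base rate stands.
Duty = 3,752 × ¥1.14 = ¥4,277.28.
Line 4 (39.73, Seroria, 864 kg, ¥143,104.32):
Base rate for 39.73 is 24.5%.
Additional duty on 39.73 from Seroria: +55.6%. Applied ad valorem rate: 24.5% + 55.6% = 80.1%.
Duty = ¥143,104.32 × 80.1% = ¥114,626.56.
Total = ¥0.00 + ¥11,620.41 + ¥4,277.28 + ¥114,626.56 = ¥130,524.25.

¥130,524.25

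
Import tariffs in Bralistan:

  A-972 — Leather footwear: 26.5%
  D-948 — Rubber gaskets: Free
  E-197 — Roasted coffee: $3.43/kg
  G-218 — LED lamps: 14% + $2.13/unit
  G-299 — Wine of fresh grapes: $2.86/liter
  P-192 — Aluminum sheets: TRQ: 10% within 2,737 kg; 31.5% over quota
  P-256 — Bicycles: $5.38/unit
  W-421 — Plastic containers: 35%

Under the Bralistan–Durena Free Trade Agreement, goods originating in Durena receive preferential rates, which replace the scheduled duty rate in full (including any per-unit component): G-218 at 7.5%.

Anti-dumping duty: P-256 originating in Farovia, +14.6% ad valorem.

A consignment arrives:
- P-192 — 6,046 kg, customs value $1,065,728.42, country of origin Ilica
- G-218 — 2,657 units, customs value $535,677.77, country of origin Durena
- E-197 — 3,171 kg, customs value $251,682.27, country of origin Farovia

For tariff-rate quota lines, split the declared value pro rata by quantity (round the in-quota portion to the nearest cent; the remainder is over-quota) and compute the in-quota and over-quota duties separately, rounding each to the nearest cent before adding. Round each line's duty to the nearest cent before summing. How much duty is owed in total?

Line 1 (P-192, Ilica, 6,046 kg, $1,065,728.42):
Code P-192 is under a tariff-rate quota (threshold 2,737 kg). In-quota: 2,737 kg at 10%; over-quota: 3,309 kg at 31.5%.
Pro-rata value split: in-quota = $1,065,728.42 × 2,737/6,046 = $482,450.99; over-quota = $1,065,728.42 − $482,450.99 = $583,277.43.
In-quota duty = $482,450.99 × 10% = $48,245.10. Over-quota duty = $583,277.43 × 31.5% = $183,732.39.
Line duty = $48,245.10 + $183,732.39 = $231,977.49.
Line 2 (G-218, Durena, 2,657 units, $535,677.77):
Base rate for G-218 is 14% + $2.13/unit.
Origin Durena qualifies under the Bralistan–Durena agreement and G-218 is covered: preferential rate 7.5% applies instead.
Duty = $535,677.77 × 7.5% = $40,175.83.
Line 3 (E-197, Farovia, 3,171 kg, $251,682.27):
Base rate for E-197 is $3.43/kg.
Duty = 3,171 × $3.43 = $10,876.53.
Total = $231,977.49 + $40,175.83 + $10,876.53 = $283,029.85.

$283,029.85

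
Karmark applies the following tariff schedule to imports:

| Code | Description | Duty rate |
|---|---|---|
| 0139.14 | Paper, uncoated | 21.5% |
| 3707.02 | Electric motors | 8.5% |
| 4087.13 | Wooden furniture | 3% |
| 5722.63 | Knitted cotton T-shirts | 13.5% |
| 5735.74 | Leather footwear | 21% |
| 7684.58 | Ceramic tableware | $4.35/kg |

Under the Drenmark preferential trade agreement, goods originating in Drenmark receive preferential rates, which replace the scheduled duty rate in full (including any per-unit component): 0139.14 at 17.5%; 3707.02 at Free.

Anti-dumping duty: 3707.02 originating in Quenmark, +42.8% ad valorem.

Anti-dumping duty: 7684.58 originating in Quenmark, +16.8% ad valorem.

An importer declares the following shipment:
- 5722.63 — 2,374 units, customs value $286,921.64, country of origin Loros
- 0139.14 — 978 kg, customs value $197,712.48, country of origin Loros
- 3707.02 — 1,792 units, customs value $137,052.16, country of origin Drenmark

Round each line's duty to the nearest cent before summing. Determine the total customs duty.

$81,242.60

Line 1 (5722.63, Loros, 2,374 units, $286,921.64):
Base rate for 5722.63 is 13.5%.
Duty = $286,921.64 × 13.5% = $38,734.42.
Line 2 (0139.14, Loros, 978 kg, $197,712.48):
Base rate for 0139.14 is 21.5%.
0139.14 has an FTA preferential rate, but origin Loros is not Drenmark; base rate stands.
Duty = $197,712.48 × 21.5% = $42,508.18.
Line 3 (3707.02, Drenmark, 1,792 units, $137,052.16):
Base rate for 3707.02 is 8.5%.
Origin Drenmark qualifies under the Karmark–Drenmark agreement and 3707.02 is covered: preferential rate Free applies instead.
The additional-duty order on 3707.02 targets Quenmark, not Drenmark; it does not apply.
Duty = $137,052.16 × 0% = $0.00.
Total = $38,734.42 + $42,508.18 + $0.00 = $81,242.60.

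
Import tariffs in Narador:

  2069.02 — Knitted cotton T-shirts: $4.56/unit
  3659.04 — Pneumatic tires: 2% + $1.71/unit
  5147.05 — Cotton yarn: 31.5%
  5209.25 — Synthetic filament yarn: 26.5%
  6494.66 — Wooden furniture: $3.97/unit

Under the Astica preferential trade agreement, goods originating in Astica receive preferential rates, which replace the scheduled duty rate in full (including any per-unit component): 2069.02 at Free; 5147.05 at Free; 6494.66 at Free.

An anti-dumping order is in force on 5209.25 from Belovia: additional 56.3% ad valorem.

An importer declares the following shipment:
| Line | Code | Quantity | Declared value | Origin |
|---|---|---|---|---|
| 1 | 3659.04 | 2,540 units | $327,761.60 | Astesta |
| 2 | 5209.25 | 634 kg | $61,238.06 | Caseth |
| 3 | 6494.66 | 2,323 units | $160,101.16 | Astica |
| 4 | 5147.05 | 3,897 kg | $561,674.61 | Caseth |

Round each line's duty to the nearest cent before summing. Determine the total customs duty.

Line 1 (3659.04, Astesta, 2,540 units, $327,761.60):
Base rate for 3659.04 is 2% + $1.71/unit.
Duty = $327,761.60 × 2% + 2,540 × $1.71 = $10,898.63.
Line 2 (5209.25, Caseth, 634 kg, $61,238.06):
Base rate for 5209.25 is 26.5%.
The additional-duty order on 5209.25 targets Belovia, not Caseth; it does not apply.
Duty = $61,238.06 × 26.5% = $16,228.09.
Line 3 (6494.66, Astica, 2,323 units, $160,101.16):
Base rate for 6494.66 is $3.97/unit.
Origin Astica qualifies under the Narador–Astica agreement and 6494.66 is covered: preferential rate Free applies instead.
Duty = $160,101.16 × 0% = $0.00.
Line 4 (5147.05, Caseth, 3,897 kg, $561,674.61):
Base rate for 5147.05 is 31.5%.
5147.05 has an FTA preferential rate, but origin Caseth is not Astica; base rate stands.
Duty = $561,674.61 × 31.5% = $176,927.50.
Total = $10,898.63 + $16,228.09 + $0.00 + $176,927.50 = $204,054.22.

$204,054.22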